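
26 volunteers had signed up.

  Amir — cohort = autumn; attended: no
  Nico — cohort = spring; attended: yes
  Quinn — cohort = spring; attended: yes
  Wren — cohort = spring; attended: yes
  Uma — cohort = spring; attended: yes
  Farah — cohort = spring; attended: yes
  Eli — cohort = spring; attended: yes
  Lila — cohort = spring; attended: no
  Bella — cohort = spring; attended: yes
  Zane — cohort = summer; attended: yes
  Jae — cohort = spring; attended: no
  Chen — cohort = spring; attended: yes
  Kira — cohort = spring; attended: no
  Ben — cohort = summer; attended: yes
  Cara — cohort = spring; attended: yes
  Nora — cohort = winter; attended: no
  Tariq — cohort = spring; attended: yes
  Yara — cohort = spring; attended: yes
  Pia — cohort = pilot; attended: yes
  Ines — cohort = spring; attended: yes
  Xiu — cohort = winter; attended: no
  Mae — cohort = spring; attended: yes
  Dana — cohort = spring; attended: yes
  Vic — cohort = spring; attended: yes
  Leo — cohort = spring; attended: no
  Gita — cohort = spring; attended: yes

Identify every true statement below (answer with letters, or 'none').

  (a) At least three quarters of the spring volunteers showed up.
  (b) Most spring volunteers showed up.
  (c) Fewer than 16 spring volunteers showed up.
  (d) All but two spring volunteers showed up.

(a), (b)

|A| = 20, |A ∩ B| = 16, |A ∖ B| = 4.
(a) |A ∩ B| / |A| ≥ 3/4: holds.
(b) |A ∩ B| > |A ∖ B|: holds.
(c) |A ∩ B| < 16: fails.
(d) |A ∖ B| = 2: fails.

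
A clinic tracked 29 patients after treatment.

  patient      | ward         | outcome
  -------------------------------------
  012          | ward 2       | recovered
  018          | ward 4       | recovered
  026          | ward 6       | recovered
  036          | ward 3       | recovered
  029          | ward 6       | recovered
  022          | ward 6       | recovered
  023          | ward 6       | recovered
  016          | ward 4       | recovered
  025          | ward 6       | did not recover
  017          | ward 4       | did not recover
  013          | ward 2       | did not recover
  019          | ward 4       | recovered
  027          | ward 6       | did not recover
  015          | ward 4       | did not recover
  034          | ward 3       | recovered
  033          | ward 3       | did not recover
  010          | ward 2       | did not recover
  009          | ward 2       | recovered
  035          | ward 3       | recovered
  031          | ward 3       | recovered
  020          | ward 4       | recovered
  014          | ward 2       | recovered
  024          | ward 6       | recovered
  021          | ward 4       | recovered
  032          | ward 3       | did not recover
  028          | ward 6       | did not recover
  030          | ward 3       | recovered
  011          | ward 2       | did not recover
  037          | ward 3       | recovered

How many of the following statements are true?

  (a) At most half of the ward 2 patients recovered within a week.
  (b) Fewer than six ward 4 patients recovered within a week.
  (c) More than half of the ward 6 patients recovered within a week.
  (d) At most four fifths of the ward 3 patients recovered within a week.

4

(a) ward 2: |A| = 6, |A ∩ B| = 3; needs |A ∩ B| ≤ |A ∖ B| — true.
(b) ward 4: |A| = 7, |A ∩ B| = 5; needs |A ∩ B| < 6 — true.
(c) ward 6: |A| = 8, |A ∩ B| = 5; needs |A ∩ B| > |A ∖ B| — true.
(d) ward 3: |A| = 8, |A ∩ B| = 6; needs |A ∩ B| / |A| ≤ 4/5 — true.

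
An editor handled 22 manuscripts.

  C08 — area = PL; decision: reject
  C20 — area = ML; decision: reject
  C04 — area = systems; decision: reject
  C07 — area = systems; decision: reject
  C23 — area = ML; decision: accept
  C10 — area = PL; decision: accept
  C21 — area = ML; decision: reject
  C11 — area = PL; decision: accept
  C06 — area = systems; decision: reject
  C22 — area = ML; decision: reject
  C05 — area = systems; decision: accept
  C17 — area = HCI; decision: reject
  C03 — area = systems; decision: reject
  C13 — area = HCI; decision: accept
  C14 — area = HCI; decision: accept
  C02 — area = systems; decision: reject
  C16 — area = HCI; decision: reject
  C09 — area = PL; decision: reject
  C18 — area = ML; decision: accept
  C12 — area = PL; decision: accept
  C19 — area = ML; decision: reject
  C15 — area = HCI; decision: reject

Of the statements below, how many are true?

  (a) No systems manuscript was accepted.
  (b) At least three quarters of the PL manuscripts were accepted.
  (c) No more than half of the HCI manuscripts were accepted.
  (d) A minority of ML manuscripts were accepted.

(a) systems: |A| = 6, |A ∩ B| = 1; needs A ∩ B = ∅ (|A ∩ B| = 0) — false.
(b) PL: |A| = 5, |A ∩ B| = 3; needs |A ∩ B| / |A| ≥ 3/4 — false.
(c) HCI: |A| = 5, |A ∩ B| = 2; needs |A ∩ B| ≤ |A ∖ B| — true.
(d) ML: |A| = 6, |A ∩ B| = 2; needs |A ∩ B| < |A ∖ B| — true.

2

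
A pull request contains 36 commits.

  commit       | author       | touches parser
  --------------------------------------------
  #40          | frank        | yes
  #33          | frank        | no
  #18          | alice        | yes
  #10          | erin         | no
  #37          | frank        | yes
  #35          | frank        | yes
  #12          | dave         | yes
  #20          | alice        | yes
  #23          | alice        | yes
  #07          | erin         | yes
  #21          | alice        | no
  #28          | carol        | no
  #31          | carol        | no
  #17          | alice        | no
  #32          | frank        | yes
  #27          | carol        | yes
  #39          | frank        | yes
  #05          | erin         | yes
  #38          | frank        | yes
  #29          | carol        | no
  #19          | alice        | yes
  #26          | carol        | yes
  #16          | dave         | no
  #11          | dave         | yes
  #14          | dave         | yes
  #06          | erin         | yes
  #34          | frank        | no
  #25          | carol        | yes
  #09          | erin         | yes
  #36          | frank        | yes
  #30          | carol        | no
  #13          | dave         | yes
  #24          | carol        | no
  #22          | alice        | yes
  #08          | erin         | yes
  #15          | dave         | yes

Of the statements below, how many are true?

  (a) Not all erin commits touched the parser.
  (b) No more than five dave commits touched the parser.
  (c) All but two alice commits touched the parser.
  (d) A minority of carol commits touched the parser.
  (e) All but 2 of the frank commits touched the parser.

(a) erin: |A| = 6, |A ∩ B| = 5; needs A ⊄ B (|A ∖ B| ≥ 1) — true.
(b) dave: |A| = 6, |A ∩ B| = 5; needs |A ∩ B| ≤ 5 — true.
(c) alice: |A| = 7, |A ∩ B| = 5; needs |A ∖ B| = 2 — true.
(d) carol: |A| = 8, |A ∩ B| = 3; needs |A ∩ B| < |A ∖ B| — true.
(e) frank: |A| = 9, |A ∩ B| = 7; needs |A ∖ B| = 2 — true.

5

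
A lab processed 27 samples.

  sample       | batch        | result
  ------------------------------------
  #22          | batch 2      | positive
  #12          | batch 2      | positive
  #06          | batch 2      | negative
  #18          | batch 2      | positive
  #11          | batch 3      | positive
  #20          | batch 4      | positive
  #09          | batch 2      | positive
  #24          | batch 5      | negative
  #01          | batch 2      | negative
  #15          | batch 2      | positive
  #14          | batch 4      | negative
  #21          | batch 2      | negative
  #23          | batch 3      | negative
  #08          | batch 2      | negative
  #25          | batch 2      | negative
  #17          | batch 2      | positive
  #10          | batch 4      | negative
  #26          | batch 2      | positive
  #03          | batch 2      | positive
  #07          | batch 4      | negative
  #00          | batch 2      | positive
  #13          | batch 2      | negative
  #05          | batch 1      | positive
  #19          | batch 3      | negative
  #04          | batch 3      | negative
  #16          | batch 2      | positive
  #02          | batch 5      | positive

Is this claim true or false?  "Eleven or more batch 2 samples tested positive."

The determiner here denotes the relation: |A ∩ B| ≥ 11.
|A| = 16, |A ∩ B| = 10, |A ∖ B| = 6.
|A ∩ B| = 10, so the statement is false.

False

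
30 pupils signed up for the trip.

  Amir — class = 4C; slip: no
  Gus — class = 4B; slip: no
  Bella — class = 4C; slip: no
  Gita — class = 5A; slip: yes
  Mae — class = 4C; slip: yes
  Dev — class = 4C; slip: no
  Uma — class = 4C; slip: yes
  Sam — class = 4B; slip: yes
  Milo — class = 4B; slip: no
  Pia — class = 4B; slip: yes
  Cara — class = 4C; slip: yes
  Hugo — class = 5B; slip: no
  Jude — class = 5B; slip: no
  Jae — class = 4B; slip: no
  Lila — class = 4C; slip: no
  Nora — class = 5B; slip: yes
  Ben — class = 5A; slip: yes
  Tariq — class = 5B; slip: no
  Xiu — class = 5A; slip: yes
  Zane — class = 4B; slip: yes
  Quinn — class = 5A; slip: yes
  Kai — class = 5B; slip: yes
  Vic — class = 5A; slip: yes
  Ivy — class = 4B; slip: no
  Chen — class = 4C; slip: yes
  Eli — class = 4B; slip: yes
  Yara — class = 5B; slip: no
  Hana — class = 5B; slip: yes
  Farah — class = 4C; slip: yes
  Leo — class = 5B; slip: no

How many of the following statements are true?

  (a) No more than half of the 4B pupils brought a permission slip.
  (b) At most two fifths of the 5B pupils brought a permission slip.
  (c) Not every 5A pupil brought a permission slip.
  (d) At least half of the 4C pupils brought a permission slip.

3

(a) 4B: |A| = 8, |A ∩ B| = 4; needs |A ∩ B| ≤ |A ∖ B| — true.
(b) 5B: |A| = 8, |A ∩ B| = 3; needs |A ∩ B| / |A| ≤ 2/5 — true.
(c) 5A: |A| = 5, |A ∩ B| = 5; needs A ⊄ B (|A ∖ B| ≥ 1) — false.
(d) 4C: |A| = 9, |A ∩ B| = 5; needs |A ∩ B| ≥ |A ∖ B| — true.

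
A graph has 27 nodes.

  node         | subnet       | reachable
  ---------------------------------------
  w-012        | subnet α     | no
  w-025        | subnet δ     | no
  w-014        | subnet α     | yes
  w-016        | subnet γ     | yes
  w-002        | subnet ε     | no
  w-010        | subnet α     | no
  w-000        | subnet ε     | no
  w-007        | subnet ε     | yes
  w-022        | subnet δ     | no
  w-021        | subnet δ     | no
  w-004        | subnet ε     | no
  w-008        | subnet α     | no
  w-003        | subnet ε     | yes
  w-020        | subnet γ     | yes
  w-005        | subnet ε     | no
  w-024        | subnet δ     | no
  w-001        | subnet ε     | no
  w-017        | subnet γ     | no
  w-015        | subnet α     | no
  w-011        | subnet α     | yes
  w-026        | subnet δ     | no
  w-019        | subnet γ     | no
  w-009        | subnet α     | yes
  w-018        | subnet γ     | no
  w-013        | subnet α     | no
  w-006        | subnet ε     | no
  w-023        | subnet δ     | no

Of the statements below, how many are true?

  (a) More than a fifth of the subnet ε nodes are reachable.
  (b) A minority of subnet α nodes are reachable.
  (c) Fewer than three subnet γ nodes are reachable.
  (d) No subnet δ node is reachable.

4

(a) subnet ε: |A| = 8, |A ∩ B| = 2; needs |A ∩ B| / |A| > 1/5 — true.
(b) subnet α: |A| = 8, |A ∩ B| = 3; needs |A ∩ B| < |A ∖ B| — true.
(c) subnet γ: |A| = 5, |A ∩ B| = 2; needs |A ∩ B| < 3 — true.
(d) subnet δ: |A| = 6, |A ∩ B| = 0; needs A ∩ B = ∅ (|A ∩ B| = 0) — true.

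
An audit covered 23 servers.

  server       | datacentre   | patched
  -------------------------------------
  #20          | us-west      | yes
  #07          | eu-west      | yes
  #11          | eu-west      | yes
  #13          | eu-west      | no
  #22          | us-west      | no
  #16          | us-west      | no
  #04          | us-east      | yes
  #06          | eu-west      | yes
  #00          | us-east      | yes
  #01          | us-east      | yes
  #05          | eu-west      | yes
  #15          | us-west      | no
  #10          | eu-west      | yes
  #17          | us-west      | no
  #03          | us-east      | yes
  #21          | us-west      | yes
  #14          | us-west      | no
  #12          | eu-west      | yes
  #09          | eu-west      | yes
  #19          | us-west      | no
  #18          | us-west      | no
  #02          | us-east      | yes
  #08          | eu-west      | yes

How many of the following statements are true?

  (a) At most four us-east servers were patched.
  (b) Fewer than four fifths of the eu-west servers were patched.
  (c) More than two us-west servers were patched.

(a) us-east: |A| = 5, |A ∩ B| = 5; needs |A ∩ B| ≤ 4 — false.
(b) eu-west: |A| = 9, |A ∩ B| = 8; needs |A ∩ B| / |A| < 4/5 — false.
(c) us-west: |A| = 9, |A ∩ B| = 2; needs |A ∩ B| > 2 — false.

0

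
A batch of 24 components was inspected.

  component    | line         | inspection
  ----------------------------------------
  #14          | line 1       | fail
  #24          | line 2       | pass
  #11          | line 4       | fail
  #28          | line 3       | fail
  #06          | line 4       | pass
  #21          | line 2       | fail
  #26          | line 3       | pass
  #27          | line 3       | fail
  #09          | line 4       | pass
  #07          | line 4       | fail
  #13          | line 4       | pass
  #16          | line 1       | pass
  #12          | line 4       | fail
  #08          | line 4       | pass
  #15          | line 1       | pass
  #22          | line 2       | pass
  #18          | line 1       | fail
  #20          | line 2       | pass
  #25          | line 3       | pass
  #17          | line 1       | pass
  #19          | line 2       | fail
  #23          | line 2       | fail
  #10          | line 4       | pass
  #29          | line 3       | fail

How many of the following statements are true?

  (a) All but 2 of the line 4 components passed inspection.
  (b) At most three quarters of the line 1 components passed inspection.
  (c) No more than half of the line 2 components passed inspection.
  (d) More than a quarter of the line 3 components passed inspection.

(a) line 4: |A| = 8, |A ∩ B| = 5; needs |A ∖ B| = 2 — false.
(b) line 1: |A| = 5, |A ∩ B| = 3; needs |A ∩ B| / |A| ≤ 3/4 — true.
(c) line 2: |A| = 6, |A ∩ B| = 3; needs |A ∩ B| ≤ |A ∖ B| — true.
(d) line 3: |A| = 5, |A ∩ B| = 2; needs |A ∩ B| / |A| > 1/4 — true.

3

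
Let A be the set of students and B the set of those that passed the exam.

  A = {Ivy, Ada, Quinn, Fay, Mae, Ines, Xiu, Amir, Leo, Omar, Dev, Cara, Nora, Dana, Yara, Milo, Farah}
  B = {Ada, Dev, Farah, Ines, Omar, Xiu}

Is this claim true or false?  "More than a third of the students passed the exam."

True

'More than a third of the students passed the exam' holds iff |A ∩ B| / |A| > 1/3.
|A| = 17, |A ∩ B| = 6, |A ∖ B| = 11.
|A ∩ B|/|A| = 6/17, so the statement is true.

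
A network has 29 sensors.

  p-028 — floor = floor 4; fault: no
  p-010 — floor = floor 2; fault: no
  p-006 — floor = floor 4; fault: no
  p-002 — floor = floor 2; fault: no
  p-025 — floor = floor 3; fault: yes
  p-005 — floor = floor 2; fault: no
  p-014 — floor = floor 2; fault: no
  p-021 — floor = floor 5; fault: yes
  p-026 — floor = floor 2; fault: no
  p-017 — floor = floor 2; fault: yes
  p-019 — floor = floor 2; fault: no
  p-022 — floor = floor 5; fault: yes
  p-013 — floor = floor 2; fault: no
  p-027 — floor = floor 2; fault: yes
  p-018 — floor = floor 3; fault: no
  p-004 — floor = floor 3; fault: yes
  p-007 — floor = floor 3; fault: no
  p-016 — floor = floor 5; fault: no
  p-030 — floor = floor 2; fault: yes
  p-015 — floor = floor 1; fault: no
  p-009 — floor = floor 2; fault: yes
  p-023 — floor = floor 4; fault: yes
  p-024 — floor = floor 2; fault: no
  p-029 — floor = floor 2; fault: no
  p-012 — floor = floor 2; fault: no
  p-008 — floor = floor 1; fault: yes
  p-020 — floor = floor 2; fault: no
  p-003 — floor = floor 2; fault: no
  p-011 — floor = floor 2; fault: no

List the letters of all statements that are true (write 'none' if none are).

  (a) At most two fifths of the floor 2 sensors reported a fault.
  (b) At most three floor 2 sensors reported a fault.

|A| = 17, |A ∩ B| = 4, |A ∖ B| = 13.
(a) |A ∩ B| / |A| ≤ 2/5: holds.
(b) |A ∩ B| ≤ 3: fails.

(a)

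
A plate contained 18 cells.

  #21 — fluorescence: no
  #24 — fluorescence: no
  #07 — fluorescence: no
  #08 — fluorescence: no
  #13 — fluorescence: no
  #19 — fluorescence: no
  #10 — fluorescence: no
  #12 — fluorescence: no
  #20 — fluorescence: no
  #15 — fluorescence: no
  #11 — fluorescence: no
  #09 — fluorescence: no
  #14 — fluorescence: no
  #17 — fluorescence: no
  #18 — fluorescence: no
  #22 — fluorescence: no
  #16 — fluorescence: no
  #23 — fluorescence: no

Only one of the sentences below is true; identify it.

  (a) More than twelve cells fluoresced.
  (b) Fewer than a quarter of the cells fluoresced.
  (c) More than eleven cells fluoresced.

|A| = 18, |A ∩ B| = 0, |A ∖ B| = 18.
(a) requires |A ∩ B| > 12: false.
(b) requires |A ∩ B| / |A| < 1/4: true.
(c) requires |A ∩ B| > 11: false.

(b)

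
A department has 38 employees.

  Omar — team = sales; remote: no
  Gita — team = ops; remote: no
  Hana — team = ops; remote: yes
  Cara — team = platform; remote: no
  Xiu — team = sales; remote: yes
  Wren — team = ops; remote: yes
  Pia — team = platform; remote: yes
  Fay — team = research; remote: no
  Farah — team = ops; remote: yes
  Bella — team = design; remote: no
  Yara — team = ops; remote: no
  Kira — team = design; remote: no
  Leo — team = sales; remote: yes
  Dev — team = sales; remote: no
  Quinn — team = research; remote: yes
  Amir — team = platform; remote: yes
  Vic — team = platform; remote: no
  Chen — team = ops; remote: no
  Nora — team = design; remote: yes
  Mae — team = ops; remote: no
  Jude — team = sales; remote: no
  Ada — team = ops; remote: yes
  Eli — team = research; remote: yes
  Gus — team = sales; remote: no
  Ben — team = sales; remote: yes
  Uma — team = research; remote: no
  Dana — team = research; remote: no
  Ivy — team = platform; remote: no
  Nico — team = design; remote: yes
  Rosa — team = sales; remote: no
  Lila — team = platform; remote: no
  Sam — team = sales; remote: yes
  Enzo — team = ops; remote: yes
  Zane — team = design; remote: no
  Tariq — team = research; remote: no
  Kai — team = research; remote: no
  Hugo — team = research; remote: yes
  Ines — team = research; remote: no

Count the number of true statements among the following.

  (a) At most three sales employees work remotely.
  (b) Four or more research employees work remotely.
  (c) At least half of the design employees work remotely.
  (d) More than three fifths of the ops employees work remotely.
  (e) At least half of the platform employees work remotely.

(a) sales: |A| = 9, |A ∩ B| = 4; needs |A ∩ B| ≤ 3 — false.
(b) research: |A| = 9, |A ∩ B| = 3; needs |A ∩ B| ≥ 4 — false.
(c) design: |A| = 5, |A ∩ B| = 2; needs |A ∩ B| ≥ |A ∖ B| — false.
(d) ops: |A| = 9, |A ∩ B| = 5; needs |A ∩ B| / |A| > 3/5 — false.
(e) platform: |A| = 6, |A ∩ B| = 2; needs |A ∩ B| ≥ |A ∖ B| — false.

0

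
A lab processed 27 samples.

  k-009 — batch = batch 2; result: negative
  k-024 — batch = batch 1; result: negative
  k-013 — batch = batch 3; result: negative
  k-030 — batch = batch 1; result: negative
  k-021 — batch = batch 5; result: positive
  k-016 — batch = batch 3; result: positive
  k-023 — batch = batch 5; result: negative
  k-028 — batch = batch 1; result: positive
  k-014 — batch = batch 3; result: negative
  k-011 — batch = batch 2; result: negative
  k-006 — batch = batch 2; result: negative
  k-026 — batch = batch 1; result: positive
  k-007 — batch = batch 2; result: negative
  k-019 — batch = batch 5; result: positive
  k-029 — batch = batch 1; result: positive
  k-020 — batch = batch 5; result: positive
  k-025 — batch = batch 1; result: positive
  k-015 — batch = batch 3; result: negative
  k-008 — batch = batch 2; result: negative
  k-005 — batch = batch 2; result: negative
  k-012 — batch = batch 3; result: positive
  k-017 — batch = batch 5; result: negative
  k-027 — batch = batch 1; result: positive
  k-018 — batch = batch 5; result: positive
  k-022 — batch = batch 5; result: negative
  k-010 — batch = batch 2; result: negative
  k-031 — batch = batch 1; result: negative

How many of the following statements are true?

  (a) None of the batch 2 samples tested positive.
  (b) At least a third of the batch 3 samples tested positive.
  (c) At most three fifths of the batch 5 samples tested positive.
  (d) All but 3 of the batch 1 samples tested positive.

(a) batch 2: |A| = 7, |A ∩ B| = 0; needs A ∩ B = ∅ (|A ∩ B| = 0) — true.
(b) batch 3: |A| = 5, |A ∩ B| = 2; needs |A ∩ B| / |A| ≥ 1/3 — true.
(c) batch 5: |A| = 7, |A ∩ B| = 4; needs |A ∩ B| / |A| ≤ 3/5 — true.
(d) batch 1: |A| = 8, |A ∩ B| = 5; needs |A ∖ B| = 3 — true.

4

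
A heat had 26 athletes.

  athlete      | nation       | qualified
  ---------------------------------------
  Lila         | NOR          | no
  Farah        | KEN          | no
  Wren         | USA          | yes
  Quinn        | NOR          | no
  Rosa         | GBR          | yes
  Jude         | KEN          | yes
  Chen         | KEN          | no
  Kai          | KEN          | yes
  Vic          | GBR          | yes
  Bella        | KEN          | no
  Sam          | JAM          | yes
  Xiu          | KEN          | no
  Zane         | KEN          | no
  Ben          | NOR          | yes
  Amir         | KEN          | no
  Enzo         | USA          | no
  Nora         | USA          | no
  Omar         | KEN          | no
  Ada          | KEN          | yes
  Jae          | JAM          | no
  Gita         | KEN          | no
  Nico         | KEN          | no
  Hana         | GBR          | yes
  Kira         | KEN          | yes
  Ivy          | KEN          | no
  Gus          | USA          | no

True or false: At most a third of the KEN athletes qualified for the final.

Truth condition: |A ∩ B| / |A| ≤ 1/3.
A (the restrictor) = {Farah, Jude, Chen, Kai, Bella, Xiu, Zane, Amir, Omar, Ada, Gita, Nico, Kira, Ivy}, |A| = 14.
A ∩ B = {Jude, Kai, Ada, Kira}, so |A ∩ B| = 4.
A ∖ B = {Farah, Chen, Bella, Xiu, Zane, Amir, Omar, Gita, Nico, Ivy}, so |A ∖ B| = 10.
|A ∩ B|/|A| = 4/14, so the statement is true.

True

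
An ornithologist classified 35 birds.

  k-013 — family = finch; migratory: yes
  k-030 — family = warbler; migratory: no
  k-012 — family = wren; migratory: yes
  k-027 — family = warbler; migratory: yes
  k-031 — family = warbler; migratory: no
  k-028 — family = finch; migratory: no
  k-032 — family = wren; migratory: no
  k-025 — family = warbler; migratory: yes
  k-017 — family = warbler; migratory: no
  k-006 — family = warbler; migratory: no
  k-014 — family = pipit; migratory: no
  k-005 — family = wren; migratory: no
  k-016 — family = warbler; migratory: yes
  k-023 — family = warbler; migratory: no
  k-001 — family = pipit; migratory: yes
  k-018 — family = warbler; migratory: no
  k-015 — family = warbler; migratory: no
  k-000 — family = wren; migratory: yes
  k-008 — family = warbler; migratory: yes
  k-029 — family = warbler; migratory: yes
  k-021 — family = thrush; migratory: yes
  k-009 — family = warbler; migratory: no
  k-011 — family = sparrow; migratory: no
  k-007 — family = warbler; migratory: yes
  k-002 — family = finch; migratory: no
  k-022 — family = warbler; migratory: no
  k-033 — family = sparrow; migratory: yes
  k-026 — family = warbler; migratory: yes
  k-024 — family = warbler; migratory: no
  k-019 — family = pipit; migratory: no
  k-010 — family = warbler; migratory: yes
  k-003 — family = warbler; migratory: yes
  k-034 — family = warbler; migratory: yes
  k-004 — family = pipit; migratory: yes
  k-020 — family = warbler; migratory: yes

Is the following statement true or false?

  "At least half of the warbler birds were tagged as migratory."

True

Truth condition: |A ∩ B| ≥ |A ∖ B|.
|A| = 21, |A ∩ B| = 11, |A ∖ B| = 10.
11 > 10, so the statement is true.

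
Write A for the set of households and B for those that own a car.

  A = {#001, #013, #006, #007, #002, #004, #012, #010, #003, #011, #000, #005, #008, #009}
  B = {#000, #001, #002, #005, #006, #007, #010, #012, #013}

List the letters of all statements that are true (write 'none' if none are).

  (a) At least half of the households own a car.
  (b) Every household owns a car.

(a)

|A| = 14, |A ∩ B| = 9, |A ∖ B| = 5.
(a) |A ∩ B| ≥ |A ∖ B|: holds.
(b) A ⊆ B, i.e. every element of A is in B (|A ∖ B| = 0): fails.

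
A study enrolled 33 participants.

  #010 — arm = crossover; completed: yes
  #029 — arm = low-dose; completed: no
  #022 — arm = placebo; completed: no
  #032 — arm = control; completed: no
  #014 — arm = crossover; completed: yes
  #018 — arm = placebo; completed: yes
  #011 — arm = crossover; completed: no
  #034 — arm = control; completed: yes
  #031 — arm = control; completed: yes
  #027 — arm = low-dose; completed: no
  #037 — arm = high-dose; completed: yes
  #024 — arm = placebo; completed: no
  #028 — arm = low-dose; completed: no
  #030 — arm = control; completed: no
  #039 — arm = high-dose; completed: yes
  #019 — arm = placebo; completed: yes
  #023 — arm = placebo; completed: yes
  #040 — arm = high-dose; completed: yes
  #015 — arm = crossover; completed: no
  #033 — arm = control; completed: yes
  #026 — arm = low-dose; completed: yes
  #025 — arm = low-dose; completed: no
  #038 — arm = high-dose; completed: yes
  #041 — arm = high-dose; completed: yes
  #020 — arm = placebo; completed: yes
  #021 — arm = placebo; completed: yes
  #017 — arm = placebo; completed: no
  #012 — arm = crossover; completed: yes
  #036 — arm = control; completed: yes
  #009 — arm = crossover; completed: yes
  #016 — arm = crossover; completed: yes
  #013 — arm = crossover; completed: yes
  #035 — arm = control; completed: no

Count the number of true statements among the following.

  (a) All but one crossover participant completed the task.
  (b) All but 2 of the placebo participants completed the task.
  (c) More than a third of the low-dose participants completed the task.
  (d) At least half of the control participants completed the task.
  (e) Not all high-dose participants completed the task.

(a) crossover: |A| = 8, |A ∩ B| = 6; needs |A ∖ B| = 1 — false.
(b) placebo: |A| = 8, |A ∩ B| = 5; needs |A ∖ B| = 2 — false.
(c) low-dose: |A| = 5, |A ∩ B| = 1; needs |A ∩ B| / |A| > 1/3 — false.
(d) control: |A| = 7, |A ∩ B| = 4; needs |A ∩ B| ≥ |A ∖ B| — true.
(e) high-dose: |A| = 5, |A ∩ B| = 5; needs A ⊄ B (|A ∖ B| ≥ 1) — false.

1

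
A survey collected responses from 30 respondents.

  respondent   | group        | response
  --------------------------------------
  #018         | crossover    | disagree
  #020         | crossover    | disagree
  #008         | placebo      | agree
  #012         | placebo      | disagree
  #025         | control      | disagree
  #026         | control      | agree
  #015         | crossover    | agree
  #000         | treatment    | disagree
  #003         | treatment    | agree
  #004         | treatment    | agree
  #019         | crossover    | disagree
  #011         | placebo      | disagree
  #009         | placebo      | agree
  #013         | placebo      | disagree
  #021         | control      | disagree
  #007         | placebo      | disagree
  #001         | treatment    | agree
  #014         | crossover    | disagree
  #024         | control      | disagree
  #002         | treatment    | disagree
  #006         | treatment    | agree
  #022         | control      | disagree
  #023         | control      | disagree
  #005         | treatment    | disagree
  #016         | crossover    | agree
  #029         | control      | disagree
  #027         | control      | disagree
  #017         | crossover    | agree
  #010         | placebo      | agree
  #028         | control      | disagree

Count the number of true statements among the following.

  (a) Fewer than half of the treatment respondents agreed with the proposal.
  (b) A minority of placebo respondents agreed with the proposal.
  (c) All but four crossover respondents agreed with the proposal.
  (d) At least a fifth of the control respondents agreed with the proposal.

2

(a) treatment: |A| = 7, |A ∩ B| = 4; needs |A ∩ B| < |A ∖ B| — false.
(b) placebo: |A| = 7, |A ∩ B| = 3; needs |A ∩ B| < |A ∖ B| — true.
(c) crossover: |A| = 7, |A ∩ B| = 3; needs |A ∖ B| = 4 — true.
(d) control: |A| = 9, |A ∩ B| = 1; needs |A ∩ B| / |A| ≥ 1/5 — false.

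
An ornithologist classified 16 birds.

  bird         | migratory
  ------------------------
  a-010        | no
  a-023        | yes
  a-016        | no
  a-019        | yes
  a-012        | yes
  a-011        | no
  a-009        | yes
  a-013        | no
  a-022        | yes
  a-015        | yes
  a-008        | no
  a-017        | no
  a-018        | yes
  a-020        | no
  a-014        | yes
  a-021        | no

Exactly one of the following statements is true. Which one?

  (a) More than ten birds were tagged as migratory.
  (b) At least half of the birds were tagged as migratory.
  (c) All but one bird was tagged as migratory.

(b)

|A| = 16, |A ∩ B| = 8, |A ∖ B| = 8.
(a) requires |A ∩ B| > 10: false.
(b) requires |A ∩ B| ≥ |A ∖ B|: true.
(c) requires |A ∖ B| = 1: false.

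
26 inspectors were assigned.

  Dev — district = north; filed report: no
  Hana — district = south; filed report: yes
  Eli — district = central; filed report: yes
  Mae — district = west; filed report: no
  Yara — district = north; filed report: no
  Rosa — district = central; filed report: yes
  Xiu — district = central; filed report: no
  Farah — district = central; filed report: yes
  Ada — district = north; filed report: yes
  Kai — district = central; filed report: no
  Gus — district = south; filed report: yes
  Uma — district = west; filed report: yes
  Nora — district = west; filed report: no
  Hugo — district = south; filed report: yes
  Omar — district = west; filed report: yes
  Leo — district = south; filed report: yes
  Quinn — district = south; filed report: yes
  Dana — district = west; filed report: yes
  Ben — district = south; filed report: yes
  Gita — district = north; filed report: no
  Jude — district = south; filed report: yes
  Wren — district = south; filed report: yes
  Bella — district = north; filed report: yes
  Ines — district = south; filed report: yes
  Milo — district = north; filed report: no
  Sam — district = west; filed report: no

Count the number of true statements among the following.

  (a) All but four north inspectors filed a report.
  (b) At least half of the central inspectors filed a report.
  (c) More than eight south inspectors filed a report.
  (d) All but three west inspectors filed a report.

(a) north: |A| = 6, |A ∩ B| = 2; needs |A ∖ B| = 4 — true.
(b) central: |A| = 5, |A ∩ B| = 3; needs |A ∩ B| ≥ |A ∖ B| — true.
(c) south: |A| = 9, |A ∩ B| = 9; needs |A ∩ B| > 8 — true.
(d) west: |A| = 6, |A ∩ B| = 3; needs |A ∖ B| = 3 — true.

4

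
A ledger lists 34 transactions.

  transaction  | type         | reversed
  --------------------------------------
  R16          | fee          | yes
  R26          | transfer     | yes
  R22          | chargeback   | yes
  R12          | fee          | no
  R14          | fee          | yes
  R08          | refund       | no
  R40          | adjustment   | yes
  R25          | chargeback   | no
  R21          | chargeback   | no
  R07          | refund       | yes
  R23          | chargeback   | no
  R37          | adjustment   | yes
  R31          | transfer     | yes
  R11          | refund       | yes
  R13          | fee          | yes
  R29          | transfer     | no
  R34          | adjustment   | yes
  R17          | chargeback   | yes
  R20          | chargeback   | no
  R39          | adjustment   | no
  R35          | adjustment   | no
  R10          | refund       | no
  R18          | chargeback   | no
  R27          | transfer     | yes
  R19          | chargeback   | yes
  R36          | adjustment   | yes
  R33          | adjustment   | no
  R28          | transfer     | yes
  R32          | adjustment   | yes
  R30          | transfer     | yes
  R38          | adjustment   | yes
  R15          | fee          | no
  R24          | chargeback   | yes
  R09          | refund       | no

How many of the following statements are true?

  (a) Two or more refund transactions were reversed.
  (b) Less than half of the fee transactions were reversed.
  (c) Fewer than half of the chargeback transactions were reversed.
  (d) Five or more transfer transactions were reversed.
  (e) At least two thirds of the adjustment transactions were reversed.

4

(a) refund: |A| = 5, |A ∩ B| = 2; needs |A ∩ B| ≥ 2 — true.
(b) fee: |A| = 5, |A ∩ B| = 3; needs |A ∩ B| < |A ∖ B| — false.
(c) chargeback: |A| = 9, |A ∩ B| = 4; needs |A ∩ B| < |A ∖ B| — true.
(d) transfer: |A| = 6, |A ∩ B| = 5; needs |A ∩ B| ≥ 5 — true.
(e) adjustment: |A| = 9, |A ∩ B| = 6; needs |A ∩ B| / |A| ≥ 2/3 — true.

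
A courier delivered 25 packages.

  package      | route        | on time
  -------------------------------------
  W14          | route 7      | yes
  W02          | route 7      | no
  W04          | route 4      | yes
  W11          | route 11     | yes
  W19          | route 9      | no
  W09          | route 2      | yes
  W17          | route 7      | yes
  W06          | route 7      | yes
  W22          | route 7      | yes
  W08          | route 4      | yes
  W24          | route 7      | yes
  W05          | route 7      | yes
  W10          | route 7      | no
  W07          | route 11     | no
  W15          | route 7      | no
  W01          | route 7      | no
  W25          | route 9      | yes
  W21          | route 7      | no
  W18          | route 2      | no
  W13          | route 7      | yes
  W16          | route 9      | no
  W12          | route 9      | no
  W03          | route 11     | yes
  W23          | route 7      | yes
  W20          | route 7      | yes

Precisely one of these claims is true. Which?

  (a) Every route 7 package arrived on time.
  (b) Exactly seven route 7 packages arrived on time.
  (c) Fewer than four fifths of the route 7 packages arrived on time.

(c)

|A| = 14, |A ∩ B| = 9, |A ∖ B| = 5.
(a) requires A ⊆ B, i.e. every element of A is in B (|A ∖ B| = 0): false.
(b) requires |A ∩ B| = 7: false.
(c) requires |A ∩ B| / |A| < 4/5: true.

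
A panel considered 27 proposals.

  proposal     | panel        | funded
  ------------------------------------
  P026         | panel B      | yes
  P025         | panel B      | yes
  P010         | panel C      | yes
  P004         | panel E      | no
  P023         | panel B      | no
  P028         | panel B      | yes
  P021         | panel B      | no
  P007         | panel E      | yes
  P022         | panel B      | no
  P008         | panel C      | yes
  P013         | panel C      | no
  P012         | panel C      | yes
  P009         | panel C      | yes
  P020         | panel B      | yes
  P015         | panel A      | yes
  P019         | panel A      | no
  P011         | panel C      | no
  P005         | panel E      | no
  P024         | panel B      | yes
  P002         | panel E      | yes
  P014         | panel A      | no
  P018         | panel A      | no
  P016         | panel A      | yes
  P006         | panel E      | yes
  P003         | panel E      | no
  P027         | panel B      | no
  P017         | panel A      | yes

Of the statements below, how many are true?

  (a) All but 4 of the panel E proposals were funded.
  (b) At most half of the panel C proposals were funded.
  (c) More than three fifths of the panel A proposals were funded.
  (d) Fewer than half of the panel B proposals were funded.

0

(a) panel E: |A| = 6, |A ∩ B| = 3; needs |A ∖ B| = 4 — false.
(b) panel C: |A| = 6, |A ∩ B| = 4; needs |A ∩ B| ≤ |A ∖ B| — false.
(c) panel A: |A| = 6, |A ∩ B| = 3; needs |A ∩ B| / |A| > 3/5 — false.
(d) panel B: |A| = 9, |A ∩ B| = 5; needs |A ∩ B| < |A ∖ B| — false.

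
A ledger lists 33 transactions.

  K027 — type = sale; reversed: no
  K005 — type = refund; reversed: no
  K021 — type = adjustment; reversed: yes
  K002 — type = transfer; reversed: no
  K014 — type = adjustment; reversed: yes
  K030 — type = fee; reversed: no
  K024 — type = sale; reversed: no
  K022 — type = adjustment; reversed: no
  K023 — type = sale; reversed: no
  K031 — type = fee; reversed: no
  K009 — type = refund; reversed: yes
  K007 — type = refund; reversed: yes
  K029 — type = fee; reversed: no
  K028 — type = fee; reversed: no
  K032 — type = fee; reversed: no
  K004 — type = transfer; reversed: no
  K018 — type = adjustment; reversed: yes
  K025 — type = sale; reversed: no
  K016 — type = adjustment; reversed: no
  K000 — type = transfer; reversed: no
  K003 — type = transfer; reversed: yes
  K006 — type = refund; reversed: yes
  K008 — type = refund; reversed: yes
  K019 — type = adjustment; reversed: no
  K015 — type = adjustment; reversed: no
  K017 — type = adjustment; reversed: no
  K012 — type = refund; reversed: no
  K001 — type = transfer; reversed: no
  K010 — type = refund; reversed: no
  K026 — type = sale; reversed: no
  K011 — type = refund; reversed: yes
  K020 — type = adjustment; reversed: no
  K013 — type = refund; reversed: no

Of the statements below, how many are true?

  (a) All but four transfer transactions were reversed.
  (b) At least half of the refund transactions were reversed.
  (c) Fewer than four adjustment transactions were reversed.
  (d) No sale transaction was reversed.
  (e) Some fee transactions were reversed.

(a) transfer: |A| = 5, |A ∩ B| = 1; needs |A ∖ B| = 4 — true.
(b) refund: |A| = 9, |A ∩ B| = 5; needs |A ∩ B| ≥ |A ∖ B| — true.
(c) adjustment: |A| = 9, |A ∩ B| = 3; needs |A ∩ B| < 4 — true.
(d) sale: |A| = 5, |A ∩ B| = 0; needs A ∩ B = ∅ (|A ∩ B| = 0) — true.
(e) fee: |A| = 5, |A ∩ B| = 0; needs A ∩ B ≠ ∅ (|A ∩ B| ≥ 1) — false.

4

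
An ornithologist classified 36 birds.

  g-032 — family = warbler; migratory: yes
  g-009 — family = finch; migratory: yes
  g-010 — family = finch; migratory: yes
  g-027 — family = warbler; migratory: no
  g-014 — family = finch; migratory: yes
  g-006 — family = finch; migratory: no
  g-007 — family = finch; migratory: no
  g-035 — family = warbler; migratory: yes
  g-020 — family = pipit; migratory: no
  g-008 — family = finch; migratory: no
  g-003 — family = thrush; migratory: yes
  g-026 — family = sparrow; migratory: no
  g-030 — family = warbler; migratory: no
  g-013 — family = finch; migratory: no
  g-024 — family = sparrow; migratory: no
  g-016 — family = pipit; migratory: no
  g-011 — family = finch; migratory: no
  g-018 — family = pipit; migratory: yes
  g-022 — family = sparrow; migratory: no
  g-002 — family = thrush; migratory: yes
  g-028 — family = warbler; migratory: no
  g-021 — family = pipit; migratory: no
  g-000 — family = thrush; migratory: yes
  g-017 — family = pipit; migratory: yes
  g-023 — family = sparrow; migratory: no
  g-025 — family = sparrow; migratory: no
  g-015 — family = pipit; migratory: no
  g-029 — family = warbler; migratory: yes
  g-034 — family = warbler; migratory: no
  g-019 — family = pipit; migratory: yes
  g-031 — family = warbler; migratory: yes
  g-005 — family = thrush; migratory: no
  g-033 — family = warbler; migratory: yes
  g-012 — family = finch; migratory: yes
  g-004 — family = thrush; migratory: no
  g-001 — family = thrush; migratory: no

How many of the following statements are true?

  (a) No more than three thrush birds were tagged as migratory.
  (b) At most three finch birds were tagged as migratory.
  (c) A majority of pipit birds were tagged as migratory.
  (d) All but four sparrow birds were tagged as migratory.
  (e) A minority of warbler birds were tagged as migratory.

(a) thrush: |A| = 6, |A ∩ B| = 3; needs |A ∩ B| ≤ 3 — true.
(b) finch: |A| = 9, |A ∩ B| = 4; needs |A ∩ B| ≤ 3 — false.
(c) pipit: |A| = 7, |A ∩ B| = 3; needs |A ∩ B| > |A ∖ B| — false.
(d) sparrow: |A| = 5, |A ∩ B| = 0; needs |A ∖ B| = 4 — false.
(e) warbler: |A| = 9, |A ∩ B| = 5; needs |A ∩ B| < |A ∖ B| — false.

1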